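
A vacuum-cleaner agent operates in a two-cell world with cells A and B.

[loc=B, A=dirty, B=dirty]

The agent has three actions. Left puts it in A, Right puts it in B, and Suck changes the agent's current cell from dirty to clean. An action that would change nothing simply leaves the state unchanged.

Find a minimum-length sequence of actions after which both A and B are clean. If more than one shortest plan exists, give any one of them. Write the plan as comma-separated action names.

1. Suck → loc=B A=dirty B=clean
2. Left → loc=A A=dirty B=clean
3. Suck → loc=A A=clean B=clean
min 3: Suck B + move + Suck A

Suck, Left, Suck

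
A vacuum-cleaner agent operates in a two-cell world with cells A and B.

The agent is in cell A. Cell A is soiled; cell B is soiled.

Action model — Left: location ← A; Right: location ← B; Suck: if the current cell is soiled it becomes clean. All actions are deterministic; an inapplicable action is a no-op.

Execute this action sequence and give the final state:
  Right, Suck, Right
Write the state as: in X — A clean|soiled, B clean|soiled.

in B — A soiled, B clean

Right (#1): in B — A soiled, B soiled
Suck (#2): in B — A soiled, B clean
Right (#3): in B — A soiled, B clean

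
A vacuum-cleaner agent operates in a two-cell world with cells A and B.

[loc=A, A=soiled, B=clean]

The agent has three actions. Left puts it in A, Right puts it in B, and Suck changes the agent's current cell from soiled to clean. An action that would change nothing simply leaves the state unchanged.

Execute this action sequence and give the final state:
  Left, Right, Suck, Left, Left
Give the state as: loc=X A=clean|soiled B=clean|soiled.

loc=A A=soiled B=clean

t=1 Left ⇒ loc=A A=soiled B=clean
t=2 Right ⇒ loc=B A=soiled B=clean
t=3 Suck ⇒ loc=B A=soiled B=clean
t=4 Left ⇒ loc=A A=soiled B=clean
t=5 Left ⇒ loc=A A=soiled B=clean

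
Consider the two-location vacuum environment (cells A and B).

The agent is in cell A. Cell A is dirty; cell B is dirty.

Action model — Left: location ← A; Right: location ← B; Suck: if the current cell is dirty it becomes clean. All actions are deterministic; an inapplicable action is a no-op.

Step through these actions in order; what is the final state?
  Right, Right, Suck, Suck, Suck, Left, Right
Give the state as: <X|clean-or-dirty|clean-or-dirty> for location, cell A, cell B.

<B|dirty|clean>

1) do Right; now <B|dirty|dirty>
2) do Right; now <B|dirty|dirty>
3) do Suck; now <B|dirty|clean>
4) do Suck; now <B|dirty|clean>
5) do Suck; now <B|dirty|clean>
6) do Left; now <A|dirty|clean>
7) do Right; now <B|dirty|clean>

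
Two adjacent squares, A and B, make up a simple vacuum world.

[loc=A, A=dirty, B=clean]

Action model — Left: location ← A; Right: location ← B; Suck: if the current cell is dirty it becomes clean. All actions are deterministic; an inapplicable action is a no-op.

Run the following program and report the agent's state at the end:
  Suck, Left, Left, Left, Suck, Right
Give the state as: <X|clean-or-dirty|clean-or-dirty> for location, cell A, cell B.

Suck (#1): <A|clean|clean>
Left (#2): <A|clean|clean>
Left (#3): <A|clean|clean>
Left (#4): <A|clean|clean>
Suck (#5): <A|clean|clean>
Right (#6): <B|clean|clean>

<B|clean|clean>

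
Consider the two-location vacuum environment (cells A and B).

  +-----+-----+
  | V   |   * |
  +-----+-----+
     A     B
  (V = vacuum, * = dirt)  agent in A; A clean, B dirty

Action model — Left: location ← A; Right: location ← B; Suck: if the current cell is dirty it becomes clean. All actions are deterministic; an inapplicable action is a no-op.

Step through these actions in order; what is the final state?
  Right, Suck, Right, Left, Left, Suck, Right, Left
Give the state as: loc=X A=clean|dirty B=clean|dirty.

loc=A A=clean B=clean

1) do Right; now loc=B A=clean B=dirty
2) do Suck; now loc=B A=clean B=clean
3) do Right; now loc=B A=clean B=clean
4) do Left; now loc=A A=clean B=clean
5) do Left; now loc=A A=clean B=clean
6) do Suck; now loc=A A=clean B=clean
7) do Right; now loc=B A=clean B=clean
8) do Left; now loc=A A=clean B=clean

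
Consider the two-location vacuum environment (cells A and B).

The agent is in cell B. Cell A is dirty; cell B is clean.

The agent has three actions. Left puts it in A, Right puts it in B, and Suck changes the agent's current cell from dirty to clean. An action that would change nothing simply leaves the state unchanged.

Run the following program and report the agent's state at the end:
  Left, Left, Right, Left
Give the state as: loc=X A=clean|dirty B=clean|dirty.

step 1/4 (Left): loc=A A=dirty B=clean
step 2/4 (Left): loc=A A=dirty B=clean
step 3/4 (Right): loc=B A=dirty B=clean
step 4/4 (Left): loc=A A=dirty B=clean

loc=A A=dirty B=clean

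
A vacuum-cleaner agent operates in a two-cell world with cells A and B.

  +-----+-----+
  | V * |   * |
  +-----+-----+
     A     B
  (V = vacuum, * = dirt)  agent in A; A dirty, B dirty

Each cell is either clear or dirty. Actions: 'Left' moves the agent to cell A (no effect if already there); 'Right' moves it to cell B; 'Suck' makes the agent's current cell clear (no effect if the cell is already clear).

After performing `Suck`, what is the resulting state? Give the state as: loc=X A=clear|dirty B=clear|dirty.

start: loc=A A=dirty B=dirty
[1] after Suck: loc=A A=clear B=dirty

loc=A A=clear B=dirty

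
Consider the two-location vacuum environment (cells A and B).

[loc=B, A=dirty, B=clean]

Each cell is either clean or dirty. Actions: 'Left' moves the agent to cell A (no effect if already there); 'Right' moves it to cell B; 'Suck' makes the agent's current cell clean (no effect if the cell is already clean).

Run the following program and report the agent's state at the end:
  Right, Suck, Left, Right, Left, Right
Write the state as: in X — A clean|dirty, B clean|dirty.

in B — A dirty, B clean

step 1/6 (Right): in B — A dirty, B clean
step 2/6 (Suck): in B — A dirty, B clean
step 3/6 (Left): in A — A dirty, B clean
step 4/6 (Right): in B — A dirty, B clean
step 5/6 (Left): in A — A dirty, B clean
step 6/6 (Right): in B — A dirty, B clean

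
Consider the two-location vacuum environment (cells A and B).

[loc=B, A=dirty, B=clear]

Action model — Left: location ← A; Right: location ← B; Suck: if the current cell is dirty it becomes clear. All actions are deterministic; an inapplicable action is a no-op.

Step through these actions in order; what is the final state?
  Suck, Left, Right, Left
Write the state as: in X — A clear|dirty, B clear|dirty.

in A — A dirty, B clear

1. Suck → in B — A dirty, B clear
2. Left → in A — A dirty, B clear
3. Right → in B — A dirty, B clear
4. Left → in A — A dirty, B clear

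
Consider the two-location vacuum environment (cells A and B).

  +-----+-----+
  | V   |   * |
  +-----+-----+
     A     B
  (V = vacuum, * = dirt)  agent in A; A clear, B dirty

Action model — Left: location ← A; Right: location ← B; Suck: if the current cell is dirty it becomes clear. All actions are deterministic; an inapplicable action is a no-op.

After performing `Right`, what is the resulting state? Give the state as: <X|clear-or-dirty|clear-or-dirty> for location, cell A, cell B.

start: <A|clear|dirty>
[1] after Right: <B|clear|dirty>

<B|clear|dirty>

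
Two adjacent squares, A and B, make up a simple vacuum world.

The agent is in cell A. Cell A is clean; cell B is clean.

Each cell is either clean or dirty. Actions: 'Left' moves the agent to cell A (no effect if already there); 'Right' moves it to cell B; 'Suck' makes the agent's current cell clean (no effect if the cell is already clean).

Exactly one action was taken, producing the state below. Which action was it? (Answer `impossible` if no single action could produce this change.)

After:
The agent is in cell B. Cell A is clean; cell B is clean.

try  Left: loc=A A=clean B=clean
try Right: loc=B A=clean B=clean  ← match
try  Suck: loc=A A=clean B=clean

Right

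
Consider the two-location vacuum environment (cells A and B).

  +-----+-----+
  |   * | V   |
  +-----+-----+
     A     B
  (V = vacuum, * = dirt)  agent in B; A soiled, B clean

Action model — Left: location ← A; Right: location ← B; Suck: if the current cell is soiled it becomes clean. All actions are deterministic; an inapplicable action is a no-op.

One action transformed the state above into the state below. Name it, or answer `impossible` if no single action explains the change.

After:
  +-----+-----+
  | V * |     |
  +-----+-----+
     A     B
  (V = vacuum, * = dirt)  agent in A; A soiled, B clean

Left

try  Left: in A — A soiled, B clean  ← match
try Right: in B — A soiled, B clean
try  Suck: in B — A soiled, B clean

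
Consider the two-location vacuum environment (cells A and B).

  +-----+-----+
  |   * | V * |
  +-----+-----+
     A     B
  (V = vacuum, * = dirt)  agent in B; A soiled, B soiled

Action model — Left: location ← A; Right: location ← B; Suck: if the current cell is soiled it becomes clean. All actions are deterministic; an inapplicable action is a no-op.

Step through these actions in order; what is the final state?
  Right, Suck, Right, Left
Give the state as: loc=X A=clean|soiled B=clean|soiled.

1) do Right; now loc=B A=soiled B=soiled
2) do Suck; now loc=B A=soiled B=clean
3) do Right; now loc=B A=soiled B=clean
4) do Left; now loc=A A=soiled B=clean

loc=A A=soiled B=clean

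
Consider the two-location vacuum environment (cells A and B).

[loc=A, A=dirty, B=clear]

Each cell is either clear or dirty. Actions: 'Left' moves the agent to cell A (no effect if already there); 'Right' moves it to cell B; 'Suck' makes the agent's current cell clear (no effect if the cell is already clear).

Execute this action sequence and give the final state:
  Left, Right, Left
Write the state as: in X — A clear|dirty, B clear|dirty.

in A — A dirty, B clear

1. Left → in A — A dirty, B clear
2. Right → in B — A dirty, B clear
3. Left → in A — A dirty, B clear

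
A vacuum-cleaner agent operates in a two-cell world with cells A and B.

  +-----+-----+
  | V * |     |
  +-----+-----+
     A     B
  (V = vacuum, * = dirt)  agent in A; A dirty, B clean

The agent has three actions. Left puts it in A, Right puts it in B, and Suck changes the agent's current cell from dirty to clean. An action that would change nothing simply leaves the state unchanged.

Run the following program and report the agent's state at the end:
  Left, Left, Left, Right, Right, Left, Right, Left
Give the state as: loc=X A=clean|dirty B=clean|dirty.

loc=A A=dirty B=clean

step 1/8 (Left): loc=A A=dirty B=clean
step 2/8 (Left): loc=A A=dirty B=clean
step 3/8 (Left): loc=A A=dirty B=clean
step 4/8 (Right): loc=B A=dirty B=clean
step 5/8 (Right): loc=B A=dirty B=clean
step 6/8 (Left): loc=A A=dirty B=clean
step 7/8 (Right): loc=B A=dirty B=clean
step 8/8 (Left): loc=A A=dirty B=clean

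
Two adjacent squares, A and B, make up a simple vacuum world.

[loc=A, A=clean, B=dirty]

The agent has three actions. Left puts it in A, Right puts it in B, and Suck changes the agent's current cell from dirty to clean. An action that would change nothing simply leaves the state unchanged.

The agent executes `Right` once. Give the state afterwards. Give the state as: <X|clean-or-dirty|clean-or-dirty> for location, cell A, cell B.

<B|clean|dirty>

start: <A|clean|dirty>
1. Right → <B|clean|dirty>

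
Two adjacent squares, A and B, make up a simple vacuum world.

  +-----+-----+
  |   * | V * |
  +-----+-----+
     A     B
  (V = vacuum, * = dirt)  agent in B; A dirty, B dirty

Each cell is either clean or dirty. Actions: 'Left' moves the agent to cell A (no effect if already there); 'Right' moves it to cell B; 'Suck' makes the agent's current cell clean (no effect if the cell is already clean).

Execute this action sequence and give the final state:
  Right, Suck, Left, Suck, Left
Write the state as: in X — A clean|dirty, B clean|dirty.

step 1/5 (Right): in B — A dirty, B dirty
step 2/5 (Suck): in B — A dirty, B clean
step 3/5 (Left): in A — A dirty, B clean
step 4/5 (Suck): in A — A clean, B clean
step 5/5 (Left): in A — A clean, B clean

in A — A clean, B clean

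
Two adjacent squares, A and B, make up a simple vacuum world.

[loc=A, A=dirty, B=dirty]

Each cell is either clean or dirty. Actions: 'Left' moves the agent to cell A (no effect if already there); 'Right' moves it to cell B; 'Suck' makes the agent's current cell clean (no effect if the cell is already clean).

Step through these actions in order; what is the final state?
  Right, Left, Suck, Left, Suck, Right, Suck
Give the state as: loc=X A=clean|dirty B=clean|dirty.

loc=B A=clean B=clean

t=1 Right ⇒ loc=B A=dirty B=dirty
t=2 Left ⇒ loc=A A=dirty B=dirty
t=3 Suck ⇒ loc=A A=clean B=dirty
t=4 Left ⇒ loc=A A=clean B=dirty
t=5 Suck ⇒ loc=A A=clean B=dirty
t=6 Right ⇒ loc=B A=clean B=dirty
t=7 Suck ⇒ loc=B A=clean B=clean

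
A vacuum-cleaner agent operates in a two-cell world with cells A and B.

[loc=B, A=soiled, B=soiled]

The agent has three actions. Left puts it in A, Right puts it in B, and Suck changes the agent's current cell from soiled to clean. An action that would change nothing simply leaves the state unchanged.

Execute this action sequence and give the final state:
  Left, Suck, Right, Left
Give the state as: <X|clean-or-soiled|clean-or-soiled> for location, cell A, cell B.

t=1 Left ⇒ <A|soiled|soiled>
t=2 Suck ⇒ <A|clean|soiled>
t=3 Right ⇒ <B|clean|soiled>
t=4 Left ⇒ <A|clean|soiled>

<A|clean|soiled>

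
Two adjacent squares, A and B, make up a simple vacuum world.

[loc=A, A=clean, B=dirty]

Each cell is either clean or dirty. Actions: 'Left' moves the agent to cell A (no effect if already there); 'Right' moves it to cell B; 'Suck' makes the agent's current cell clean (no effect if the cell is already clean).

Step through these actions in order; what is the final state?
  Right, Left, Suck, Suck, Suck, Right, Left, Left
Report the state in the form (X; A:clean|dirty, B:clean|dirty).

1. Right → (B; A:clean, B:dirty)
2. Left → (A; A:clean, B:dirty)
3. Suck → (A; A:clean, B:dirty)
4. Suck → (A; A:clean, B:dirty)
5. Suck → (A; A:clean, B:dirty)
6. Right → (B; A:clean, B:dirty)
7. Left → (A; A:clean, B:dirty)
8. Left → (A; A:clean, B:dirty)

(A; A:clean, B:dirty)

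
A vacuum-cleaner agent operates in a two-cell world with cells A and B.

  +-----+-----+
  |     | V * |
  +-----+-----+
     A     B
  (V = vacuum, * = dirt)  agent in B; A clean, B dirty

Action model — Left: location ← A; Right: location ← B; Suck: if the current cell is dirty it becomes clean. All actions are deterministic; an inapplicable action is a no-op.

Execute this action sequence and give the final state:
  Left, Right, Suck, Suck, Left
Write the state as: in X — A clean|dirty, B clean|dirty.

in A — A clean, B clean

step 1/5 (Left): in A — A clean, B dirty
step 2/5 (Right): in B — A clean, B dirty
step 3/5 (Suck): in B — A clean, B clean
step 4/5 (Suck): in B — A clean, B clean
step 5/5 (Left): in A — A clean, B clean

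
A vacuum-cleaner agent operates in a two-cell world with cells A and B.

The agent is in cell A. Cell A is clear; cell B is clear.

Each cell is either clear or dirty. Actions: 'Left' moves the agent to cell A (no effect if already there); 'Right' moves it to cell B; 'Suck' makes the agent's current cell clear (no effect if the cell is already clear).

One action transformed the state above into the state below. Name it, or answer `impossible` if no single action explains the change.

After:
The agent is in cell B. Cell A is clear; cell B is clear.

try  Left: in A — A clear, B clear
try Right: in B — A clear, B clear  ← match
try  Suck: in A — A clear, B clear

Right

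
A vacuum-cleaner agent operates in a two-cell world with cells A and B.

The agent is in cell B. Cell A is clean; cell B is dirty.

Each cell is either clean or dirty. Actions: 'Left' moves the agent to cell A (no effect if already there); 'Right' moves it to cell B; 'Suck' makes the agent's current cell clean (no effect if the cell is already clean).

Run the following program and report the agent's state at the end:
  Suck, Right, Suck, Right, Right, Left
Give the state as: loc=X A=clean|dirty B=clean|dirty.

loc=A A=clean B=clean

Suck (#1): loc=B A=clean B=clean
Right (#2): loc=B A=clean B=clean
Suck (#3): loc=B A=clean B=clean
Right (#4): loc=B A=clean B=clean
Right (#5): loc=B A=clean B=clean
Left (#6): loc=A A=clean B=clean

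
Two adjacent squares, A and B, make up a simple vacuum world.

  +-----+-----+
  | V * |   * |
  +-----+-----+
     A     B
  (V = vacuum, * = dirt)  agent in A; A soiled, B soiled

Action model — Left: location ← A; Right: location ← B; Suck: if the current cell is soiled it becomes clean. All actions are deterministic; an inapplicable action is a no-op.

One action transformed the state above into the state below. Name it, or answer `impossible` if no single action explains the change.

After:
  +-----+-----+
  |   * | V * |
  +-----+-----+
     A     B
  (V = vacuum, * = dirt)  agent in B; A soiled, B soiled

Right

try  Left: in A — A soiled, B soiled
try Right: in B — A soiled, B soiled  ← match
try  Suck: in A — A clean, B soiled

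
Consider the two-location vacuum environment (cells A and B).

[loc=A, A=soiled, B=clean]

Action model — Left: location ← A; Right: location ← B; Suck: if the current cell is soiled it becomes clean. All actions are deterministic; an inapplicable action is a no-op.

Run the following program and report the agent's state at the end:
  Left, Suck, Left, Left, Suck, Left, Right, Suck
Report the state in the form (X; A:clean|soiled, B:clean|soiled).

(B; A:clean, B:clean)

[1] after Left: (A; A:soiled, B:clean)
[2] after Suck: (A; A:clean, B:clean)
[3] after Left: (A; A:clean, B:clean)
[4] after Left: (A; A:clean, B:clean)
[5] after Suck: (A; A:clean, B:clean)
[6] after Left: (A; A:clean, B:clean)
[7] after Right: (B; A:clean, B:clean)
[8] after Suck: (B; A:clean, B:clean)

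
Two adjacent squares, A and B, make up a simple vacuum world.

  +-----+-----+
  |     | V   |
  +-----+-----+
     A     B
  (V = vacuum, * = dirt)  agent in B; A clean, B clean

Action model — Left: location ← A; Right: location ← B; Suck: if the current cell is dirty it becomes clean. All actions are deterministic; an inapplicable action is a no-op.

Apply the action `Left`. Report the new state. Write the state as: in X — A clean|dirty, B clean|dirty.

start: in B — A clean, B clean
1. Left → in A — A clean, B clean

in A — A clean, B clean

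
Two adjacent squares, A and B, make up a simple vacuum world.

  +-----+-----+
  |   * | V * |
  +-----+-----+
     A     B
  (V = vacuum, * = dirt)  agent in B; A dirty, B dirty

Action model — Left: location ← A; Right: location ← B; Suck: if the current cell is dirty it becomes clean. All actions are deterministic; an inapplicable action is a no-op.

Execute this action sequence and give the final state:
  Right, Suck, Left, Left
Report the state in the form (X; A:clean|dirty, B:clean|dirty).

1. Right → (B; A:dirty, B:dirty)
2. Suck → (B; A:dirty, B:clean)
3. Left → (A; A:dirty, B:clean)
4. Left → (A; A:dirty, B:clean)

(A; A:dirty, B:clean)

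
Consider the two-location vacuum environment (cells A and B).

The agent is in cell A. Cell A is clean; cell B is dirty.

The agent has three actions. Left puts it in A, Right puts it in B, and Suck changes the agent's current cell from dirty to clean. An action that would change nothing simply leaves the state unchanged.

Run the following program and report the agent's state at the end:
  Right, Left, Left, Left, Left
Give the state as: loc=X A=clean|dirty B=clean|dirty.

loc=A A=clean B=dirty

Right (#1): loc=B A=clean B=dirty
Left (#2): loc=A A=clean B=dirty
Left (#3): loc=A A=clean B=dirty
Left (#4): loc=A A=clean B=dirty
Left (#5): loc=A A=clean B=dirty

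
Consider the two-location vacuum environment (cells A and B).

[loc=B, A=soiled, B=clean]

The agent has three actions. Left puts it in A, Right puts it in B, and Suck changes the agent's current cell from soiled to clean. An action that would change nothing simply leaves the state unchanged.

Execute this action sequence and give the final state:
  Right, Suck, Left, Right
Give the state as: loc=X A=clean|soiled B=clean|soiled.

loc=B A=soiled B=clean

step 1/4 (Right): loc=B A=soiled B=clean
step 2/4 (Suck): loc=B A=soiled B=clean
step 3/4 (Left): loc=A A=soiled B=clean
step 4/4 (Right): loc=B A=soiled B=clean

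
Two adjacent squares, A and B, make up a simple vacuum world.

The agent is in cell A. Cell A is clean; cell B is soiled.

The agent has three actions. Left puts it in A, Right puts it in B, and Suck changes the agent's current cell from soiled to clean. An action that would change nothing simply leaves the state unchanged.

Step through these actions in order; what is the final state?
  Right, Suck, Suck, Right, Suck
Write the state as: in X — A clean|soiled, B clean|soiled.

in B — A clean, B clean

t=1 Right ⇒ in B — A clean, B soiled
t=2 Suck ⇒ in B — A clean, B clean
t=3 Suck ⇒ in B — A clean, B clean
t=4 Right ⇒ in B — A clean, B clean
t=5 Suck ⇒ in B — A clean, B clean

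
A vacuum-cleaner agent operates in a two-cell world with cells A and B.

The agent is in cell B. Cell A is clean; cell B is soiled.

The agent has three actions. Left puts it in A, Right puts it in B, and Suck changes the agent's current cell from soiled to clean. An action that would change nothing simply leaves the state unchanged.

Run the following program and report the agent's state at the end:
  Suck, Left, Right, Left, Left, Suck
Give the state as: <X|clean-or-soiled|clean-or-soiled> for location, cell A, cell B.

<A|clean|clean>

t=1 Suck ⇒ <B|clean|clean>
t=2 Left ⇒ <A|clean|clean>
t=3 Right ⇒ <B|clean|clean>
t=4 Left ⇒ <A|clean|clean>
t=5 Left ⇒ <A|clean|clean>
t=6 Suck ⇒ <A|clean|clean>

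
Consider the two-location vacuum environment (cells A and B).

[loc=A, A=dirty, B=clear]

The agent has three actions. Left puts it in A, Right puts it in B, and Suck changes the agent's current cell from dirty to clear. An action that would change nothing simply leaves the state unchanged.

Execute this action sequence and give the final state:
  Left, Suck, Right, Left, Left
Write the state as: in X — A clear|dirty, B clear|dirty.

[1] after Left: in A — A dirty, B clear
[2] after Suck: in A — A clear, B clear
[3] after Right: in B — A clear, B clear
[4] after Left: in A — A clear, B clear
[5] after Left: in A — A clear, B clear

in A — A clear, B clear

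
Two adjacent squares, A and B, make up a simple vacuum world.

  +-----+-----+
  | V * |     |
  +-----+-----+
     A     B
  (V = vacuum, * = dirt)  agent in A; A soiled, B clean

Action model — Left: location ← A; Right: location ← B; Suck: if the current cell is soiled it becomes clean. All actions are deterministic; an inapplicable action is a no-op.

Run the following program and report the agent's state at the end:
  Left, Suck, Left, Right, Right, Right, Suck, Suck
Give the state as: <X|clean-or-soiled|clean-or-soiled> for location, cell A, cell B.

<B|clean|clean>

[1] after Left: <A|soiled|clean>
[2] after Suck: <A|clean|clean>
[3] after Left: <A|clean|clean>
[4] after Right: <B|clean|clean>
[5] after Right: <B|clean|clean>
[6] after Right: <B|clean|clean>
[7] after Suck: <B|clean|clean>
[8] after Suck: <B|clean|clean>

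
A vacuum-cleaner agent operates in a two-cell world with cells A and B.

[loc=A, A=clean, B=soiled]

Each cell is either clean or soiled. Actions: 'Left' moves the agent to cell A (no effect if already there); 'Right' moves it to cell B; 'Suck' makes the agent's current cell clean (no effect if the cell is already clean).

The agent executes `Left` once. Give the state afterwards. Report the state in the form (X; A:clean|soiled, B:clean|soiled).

(A; A:clean, B:soiled)

start: (A; A:clean, B:soiled)
step 1/1 (Left): (A; A:clean, B:soiled)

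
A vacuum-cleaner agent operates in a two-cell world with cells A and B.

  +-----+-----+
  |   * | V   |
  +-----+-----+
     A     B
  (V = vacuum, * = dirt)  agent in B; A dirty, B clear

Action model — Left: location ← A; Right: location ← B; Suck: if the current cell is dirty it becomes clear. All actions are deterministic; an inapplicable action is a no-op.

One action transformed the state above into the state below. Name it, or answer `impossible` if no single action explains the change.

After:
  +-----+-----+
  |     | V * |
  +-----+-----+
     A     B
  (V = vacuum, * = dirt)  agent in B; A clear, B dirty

impossible

try  Left: (A; A:dirty, B:clear)
try Right: (B; A:dirty, B:clear)
try  Suck: (B; A:dirty, B:clear)
no single action produces the after-state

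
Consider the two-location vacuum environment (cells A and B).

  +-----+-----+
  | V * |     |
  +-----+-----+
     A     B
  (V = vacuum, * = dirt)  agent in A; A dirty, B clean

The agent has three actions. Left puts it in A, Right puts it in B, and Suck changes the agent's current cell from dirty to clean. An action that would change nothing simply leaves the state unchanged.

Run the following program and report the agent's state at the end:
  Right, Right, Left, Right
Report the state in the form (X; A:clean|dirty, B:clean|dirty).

Right (#1): (B; A:dirty, B:clean)
Right (#2): (B; A:dirty, B:clean)
Left (#3): (A; A:dirty, B:clean)
Right (#4): (B; A:dirty, B:clean)

(B; A:dirty, B:clean)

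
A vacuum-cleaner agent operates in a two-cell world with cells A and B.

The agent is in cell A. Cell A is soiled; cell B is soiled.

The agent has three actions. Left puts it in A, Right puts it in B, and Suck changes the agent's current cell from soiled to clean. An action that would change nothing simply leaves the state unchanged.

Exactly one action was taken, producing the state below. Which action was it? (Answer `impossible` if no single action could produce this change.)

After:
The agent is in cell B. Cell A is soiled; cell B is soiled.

try  Left: in A — A soiled, B soiled
try Right: in B — A soiled, B soiled  ← match
try  Suck: in A — A clean, B soiled

Right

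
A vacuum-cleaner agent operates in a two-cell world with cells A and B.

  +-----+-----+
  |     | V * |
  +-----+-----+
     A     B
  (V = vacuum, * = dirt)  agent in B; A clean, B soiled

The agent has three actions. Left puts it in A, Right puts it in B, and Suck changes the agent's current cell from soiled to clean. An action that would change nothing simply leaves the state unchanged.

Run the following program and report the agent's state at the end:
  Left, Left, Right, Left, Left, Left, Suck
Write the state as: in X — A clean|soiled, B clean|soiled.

step 1/7 (Left): in A — A clean, B soiled
step 2/7 (Left): in A — A clean, B soiled
step 3/7 (Right): in B — A clean, B soiled
step 4/7 (Left): in A — A clean, B soiled
step 5/7 (Left): in A — A clean, B soiled
step 6/7 (Left): in A — A clean, B soiled
step 7/7 (Suck): in A — A clean, B soiled

in A — A clean, B soiled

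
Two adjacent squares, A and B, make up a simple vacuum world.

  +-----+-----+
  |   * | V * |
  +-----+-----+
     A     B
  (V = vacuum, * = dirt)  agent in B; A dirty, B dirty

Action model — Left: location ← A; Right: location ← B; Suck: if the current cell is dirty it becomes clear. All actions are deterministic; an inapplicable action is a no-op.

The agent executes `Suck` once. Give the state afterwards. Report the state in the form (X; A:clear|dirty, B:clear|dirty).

start: (B; A:dirty, B:dirty)
step 1/1 (Suck): (B; A:dirty, B:clear)

(B; A:dirty, B:clear)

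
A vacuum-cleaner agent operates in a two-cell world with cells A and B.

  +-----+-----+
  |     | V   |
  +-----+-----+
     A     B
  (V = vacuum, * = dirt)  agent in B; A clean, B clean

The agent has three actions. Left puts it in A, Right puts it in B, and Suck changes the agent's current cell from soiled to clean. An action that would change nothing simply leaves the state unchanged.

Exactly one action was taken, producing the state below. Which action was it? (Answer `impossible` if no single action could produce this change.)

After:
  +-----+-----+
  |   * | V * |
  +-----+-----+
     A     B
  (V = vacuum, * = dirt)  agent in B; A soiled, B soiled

try  Left: <A|clean|clean>
try Right: <B|clean|clean>
try  Suck: <B|clean|clean>
no single action produces the after-state

impossible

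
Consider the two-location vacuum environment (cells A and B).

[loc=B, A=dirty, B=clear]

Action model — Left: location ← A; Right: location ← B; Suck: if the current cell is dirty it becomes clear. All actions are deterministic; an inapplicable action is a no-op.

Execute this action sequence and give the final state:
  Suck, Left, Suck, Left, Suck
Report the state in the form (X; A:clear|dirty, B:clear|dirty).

(A; A:clear, B:clear)

1) do Suck; now (B; A:dirty, B:clear)
2) do Left; now (A; A:dirty, B:clear)
3) do Suck; now (A; A:clear, B:clear)
4) do Left; now (A; A:clear, B:clear)
5) do Suck; now (A; A:clear, B:clear)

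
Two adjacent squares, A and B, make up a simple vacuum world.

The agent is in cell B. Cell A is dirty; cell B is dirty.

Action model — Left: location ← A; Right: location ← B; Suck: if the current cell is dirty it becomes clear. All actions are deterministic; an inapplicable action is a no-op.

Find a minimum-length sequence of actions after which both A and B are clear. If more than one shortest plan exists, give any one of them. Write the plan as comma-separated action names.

Suck, Left, Suck

Suck (#1): <B|dirty|clear>
Left (#2): <A|dirty|clear>
Suck (#3): <A|clear|clear>
min 3: Suck B + move + Suck A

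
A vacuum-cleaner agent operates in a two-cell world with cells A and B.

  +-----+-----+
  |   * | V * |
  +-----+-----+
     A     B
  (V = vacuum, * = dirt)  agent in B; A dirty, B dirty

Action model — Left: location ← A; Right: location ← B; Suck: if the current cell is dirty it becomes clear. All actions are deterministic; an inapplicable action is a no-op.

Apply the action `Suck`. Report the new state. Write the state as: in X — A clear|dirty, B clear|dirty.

in B — A dirty, B clear

start: in B — A dirty, B dirty
[1] after Suck: in B — A dirty, B clear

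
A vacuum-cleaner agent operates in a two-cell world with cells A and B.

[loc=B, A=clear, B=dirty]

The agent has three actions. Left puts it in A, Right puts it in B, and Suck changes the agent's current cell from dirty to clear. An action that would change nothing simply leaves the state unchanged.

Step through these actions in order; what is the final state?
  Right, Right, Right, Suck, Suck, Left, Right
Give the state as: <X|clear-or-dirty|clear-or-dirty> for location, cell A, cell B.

[1] after Right: <B|clear|dirty>
[2] after Right: <B|clear|dirty>
[3] after Right: <B|clear|dirty>
[4] after Suck: <B|clear|clear>
[5] after Suck: <B|clear|clear>
[6] after Left: <A|clear|clear>
[7] after Right: <B|clear|clear>

<B|clear|clear>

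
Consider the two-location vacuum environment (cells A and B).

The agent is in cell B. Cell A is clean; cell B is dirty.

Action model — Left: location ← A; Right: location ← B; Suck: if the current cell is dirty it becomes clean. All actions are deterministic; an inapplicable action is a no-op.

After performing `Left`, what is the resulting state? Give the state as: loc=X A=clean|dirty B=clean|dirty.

start: loc=B A=clean B=dirty
step 1/1 (Left): loc=A A=clean B=dirty

loc=A A=clean B=dirty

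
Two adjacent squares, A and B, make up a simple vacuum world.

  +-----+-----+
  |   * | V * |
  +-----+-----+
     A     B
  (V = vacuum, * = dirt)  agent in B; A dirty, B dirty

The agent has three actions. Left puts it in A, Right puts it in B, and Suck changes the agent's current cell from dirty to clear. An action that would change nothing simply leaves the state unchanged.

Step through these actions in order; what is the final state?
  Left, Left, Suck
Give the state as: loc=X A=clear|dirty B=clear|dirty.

1. Left → loc=A A=dirty B=dirty
2. Left → loc=A A=dirty B=dirty
3. Suck → loc=A A=clear B=dirty

loc=A A=clear B=dirty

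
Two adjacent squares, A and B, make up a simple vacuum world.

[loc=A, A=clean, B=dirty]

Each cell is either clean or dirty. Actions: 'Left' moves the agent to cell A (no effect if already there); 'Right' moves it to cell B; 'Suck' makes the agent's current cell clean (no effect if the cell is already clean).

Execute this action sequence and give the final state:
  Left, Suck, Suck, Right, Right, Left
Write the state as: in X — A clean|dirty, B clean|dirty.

in A — A clean, B dirty

t=1 Left ⇒ in A — A clean, B dirty
t=2 Suck ⇒ in A — A clean, B dirty
t=3 Suck ⇒ in A — A clean, B dirty
t=4 Right ⇒ in B — A clean, B dirty
t=5 Right ⇒ in B — A clean, B dirty
t=6 Left ⇒ in A — A clean, B dirty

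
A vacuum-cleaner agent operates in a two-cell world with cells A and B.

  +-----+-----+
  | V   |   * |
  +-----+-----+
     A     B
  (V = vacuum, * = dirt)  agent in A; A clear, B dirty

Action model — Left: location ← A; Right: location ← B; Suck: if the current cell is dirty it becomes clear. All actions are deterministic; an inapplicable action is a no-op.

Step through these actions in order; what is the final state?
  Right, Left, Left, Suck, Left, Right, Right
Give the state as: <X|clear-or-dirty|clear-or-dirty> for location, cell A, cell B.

Right (#1): <B|clear|dirty>
Left (#2): <A|clear|dirty>
Left (#3): <A|clear|dirty>
Suck (#4): <A|clear|dirty>
Left (#5): <A|clear|dirty>
Right (#6): <B|clear|dirty>
Right (#7): <B|clear|dirty>

<B|clear|dirty>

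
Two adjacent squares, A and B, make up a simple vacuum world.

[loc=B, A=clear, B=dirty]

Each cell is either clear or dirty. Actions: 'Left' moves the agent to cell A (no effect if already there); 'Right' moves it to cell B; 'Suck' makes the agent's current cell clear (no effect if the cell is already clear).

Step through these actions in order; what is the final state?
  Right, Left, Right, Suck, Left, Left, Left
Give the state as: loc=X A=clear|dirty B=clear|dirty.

[1] after Right: loc=B A=clear B=dirty
[2] after Left: loc=A A=clear B=dirty
[3] after Right: loc=B A=clear B=dirty
[4] after Suck: loc=B A=clear B=clear
[5] after Left: loc=A A=clear B=clear
[6] after Left: loc=A A=clear B=clear
[7] after Left: loc=A A=clear B=clear

loc=A A=clear B=clear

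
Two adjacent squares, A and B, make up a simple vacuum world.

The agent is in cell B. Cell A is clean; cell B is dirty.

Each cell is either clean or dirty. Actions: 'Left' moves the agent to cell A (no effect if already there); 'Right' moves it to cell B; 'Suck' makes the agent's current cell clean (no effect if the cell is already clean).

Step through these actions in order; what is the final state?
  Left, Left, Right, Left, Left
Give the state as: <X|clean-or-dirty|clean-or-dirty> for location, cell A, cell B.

1) do Left; now <A|clean|dirty>
2) do Left; now <A|clean|dirty>
3) do Right; now <B|clean|dirty>
4) do Left; now <A|clean|dirty>
5) do Left; now <A|clean|dirty>

<A|clean|dirty>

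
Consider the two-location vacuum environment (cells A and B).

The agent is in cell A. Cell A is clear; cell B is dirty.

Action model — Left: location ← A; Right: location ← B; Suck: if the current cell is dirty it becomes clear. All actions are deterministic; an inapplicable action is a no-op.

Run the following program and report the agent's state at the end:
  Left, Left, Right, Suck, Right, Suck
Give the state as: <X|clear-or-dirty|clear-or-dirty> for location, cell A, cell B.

<B|clear|clear>

t=1 Left ⇒ <A|clear|dirty>
t=2 Left ⇒ <A|clear|dirty>
t=3 Right ⇒ <B|clear|dirty>
t=4 Suck ⇒ <B|clear|clear>
t=5 Right ⇒ <B|clear|clear>
t=6 Suck ⇒ <B|clear|clear>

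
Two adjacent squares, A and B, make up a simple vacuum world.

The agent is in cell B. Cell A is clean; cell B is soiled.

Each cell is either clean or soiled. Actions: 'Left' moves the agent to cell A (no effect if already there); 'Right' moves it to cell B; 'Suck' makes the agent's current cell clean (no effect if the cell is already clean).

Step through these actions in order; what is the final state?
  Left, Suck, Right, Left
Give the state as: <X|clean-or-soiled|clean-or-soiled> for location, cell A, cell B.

1) do Left; now <A|clean|soiled>
2) do Suck; now <A|clean|soiled>
3) do Right; now <B|clean|soiled>
4) do Left; now <A|clean|soiled>

<A|clean|soiled>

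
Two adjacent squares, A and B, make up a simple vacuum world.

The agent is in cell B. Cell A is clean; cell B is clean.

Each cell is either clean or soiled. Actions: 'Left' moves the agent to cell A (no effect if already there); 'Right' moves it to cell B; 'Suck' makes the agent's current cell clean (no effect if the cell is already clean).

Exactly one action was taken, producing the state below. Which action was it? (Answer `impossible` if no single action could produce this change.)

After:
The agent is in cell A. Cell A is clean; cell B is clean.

Left

try  Left: in A — A clean, B clean  ← match
try Right: in B — A clean, B clean
try  Suck: in B — A clean, B clean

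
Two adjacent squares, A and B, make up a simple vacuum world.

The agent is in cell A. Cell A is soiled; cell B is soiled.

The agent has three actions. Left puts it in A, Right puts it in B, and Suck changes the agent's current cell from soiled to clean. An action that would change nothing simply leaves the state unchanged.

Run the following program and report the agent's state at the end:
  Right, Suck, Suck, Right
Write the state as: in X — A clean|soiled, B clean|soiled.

step 1/4 (Right): in B — A soiled, B soiled
step 2/4 (Suck): in B — A soiled, B clean
step 3/4 (Suck): in B — A soiled, B clean
step 4/4 (Right): in B — A soiled, B clean

in B — A soiled, B clean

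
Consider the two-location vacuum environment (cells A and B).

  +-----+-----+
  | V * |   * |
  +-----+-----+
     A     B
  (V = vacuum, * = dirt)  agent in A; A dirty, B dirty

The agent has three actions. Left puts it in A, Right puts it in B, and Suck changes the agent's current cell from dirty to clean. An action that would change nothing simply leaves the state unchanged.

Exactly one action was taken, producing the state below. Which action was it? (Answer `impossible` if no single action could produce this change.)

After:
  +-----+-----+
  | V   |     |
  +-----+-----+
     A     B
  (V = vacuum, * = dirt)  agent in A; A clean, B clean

try  Left: <A|dirty|dirty>
try Right: <B|dirty|dirty>
try  Suck: <A|clean|dirty>
no single action produces the after-state

impossible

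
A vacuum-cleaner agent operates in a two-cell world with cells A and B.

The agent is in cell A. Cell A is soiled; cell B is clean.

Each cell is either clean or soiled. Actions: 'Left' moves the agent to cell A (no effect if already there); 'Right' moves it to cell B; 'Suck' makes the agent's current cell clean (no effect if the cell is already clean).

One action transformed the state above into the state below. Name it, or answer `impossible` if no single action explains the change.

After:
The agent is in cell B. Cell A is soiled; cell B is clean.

try  Left: (A; A:soiled, B:clean)
try Right: (B; A:soiled, B:clean)  ← match
try  Suck: (A; A:clean, B:clean)

Right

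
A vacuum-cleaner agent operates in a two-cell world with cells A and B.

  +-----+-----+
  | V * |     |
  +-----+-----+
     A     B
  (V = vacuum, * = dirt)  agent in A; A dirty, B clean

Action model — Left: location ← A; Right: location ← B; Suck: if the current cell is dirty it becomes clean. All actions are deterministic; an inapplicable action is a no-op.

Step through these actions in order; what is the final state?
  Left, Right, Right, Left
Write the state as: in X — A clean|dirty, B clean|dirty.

1) do Left; now in A — A dirty, B clean
2) do Right; now in B — A dirty, B clean
3) do Right; now in B — A dirty, B clean
4) do Left; now in A — A dirty, B clean

in A — A dirty, B clean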